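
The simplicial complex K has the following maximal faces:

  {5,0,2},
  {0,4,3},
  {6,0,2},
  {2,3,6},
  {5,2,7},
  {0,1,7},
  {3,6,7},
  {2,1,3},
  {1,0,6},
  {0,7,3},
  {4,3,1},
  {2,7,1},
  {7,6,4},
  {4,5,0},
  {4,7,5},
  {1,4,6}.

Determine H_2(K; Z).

H_2 = Z.

Fix the vertex order 0 < 1 < 2 < 3 < 4 < 5 < 6 < 7 and write every simplex with vertices in increasing order. Then dim K = 2 and the simplices of K are:

  0-simplices (8): [0], [1], [2], [3], [4], [5], [6], [7]
  1-simplices (24): (24 of them)
  2-simplices (16): [0,1,6], [0,1,7], [0,2,5], [0,2,6], [0,3,4], [0,3,7], [0,4,5], [1,2,3], [1,2,7], [1,3,4], [1,4,6], [2,3,6], [2,5,7], [3,6,7], [4,5,7], [4,6,7]

Hence C_0 ≅ Z^8, C_1 ≅ Z^24, C_2 ≅ Z^16.

Boundary ∂_1: C_1 → C_0 sends each edge [p,q] (with p < q) to q − p.
As a 8×24 matrix over Z this has rank 7, with invariant factors (1,1,1,1,1,1,1).

Boundary ∂_2: C_2 → C_1 maps a triangle to the signed sum of its edges. For instance
  ∂[0,3,7] = [3,7] − [0,7] + [0,3],
  ∂[2,5,7] = [5,7] − [2,7] + [2,5].
The 24×16 boundary matrix has rank 15 and Smith normal form diag(1,1,1,1,1,1,1,1,1,1,1,1,1,1,1).

Computing H_k = (kernel of ∂_k) / (image of ∂_{k+1}):

  H_2: rank ker ∂_2 − rank ∂_3 = (16 − 15) − 0 = 1, and there is no ∂_3, so H_2 = Z.

(K is a triangulation of the torus T^2.)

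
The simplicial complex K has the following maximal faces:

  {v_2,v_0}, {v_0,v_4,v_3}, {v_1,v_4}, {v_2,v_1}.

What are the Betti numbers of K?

Fix the vertex order v_0 < v_1 < v_2 < v_3 < v_4 and write every simplex with vertices in increasing order. Then dim K = 2 and the simplices of K are:

  0-simplices (5): [v_0], [v_1], [v_2], [v_3], [v_4]
  1-simplices (6): [v_0,v_2], [v_0,v_3], [v_0,v_4], [v_1,v_2], [v_1,v_4], [v_3,v_4]
  2-simplices (1): [v_0,v_3,v_4]

giving chain groups C_0 ≅ Z^5, C_1 ≅ Z^6, C_2 ≅ Z^1.

The boundary map ∂_1: C_1 → C_0 sends each edge [p,q] (with p < q) to q − p. For instance
  ∂[v_3,v_4] = [v_4] − [v_3].
The 5×6 boundary matrix has rank 4 and Smith normal form diag(1,1,1,1).

The boundary map ∂_2: C_2 → C_1 sends each 2-simplex [p,q,r] to [q,r] − [p,r] + [p,q]. For instance
  ∂[v_0,v_3,v_4] = [v_3,v_4] − [v_0,v_4] + [v_0,v_3].
This gives a 6×1 integer matrix of rank 1; reducing to Smith normal form yields diagonal entries (1).

Reading off H_k = ker ∂_k / im ∂_{k+1}:

  H_0: rank C_0 − rank ∂_1 = 5 − 4 = 1, and the invariant factors of ∂_1 are all 1, so H_0 ≅ Z.
  H_1: rank ker ∂_1 − rank ∂_2 = (6 − 4) − 1 = 1, and the invariant factors of ∂_2 are all 1, so H_1 ≅ Z.
  H_2: rank ker ∂_2 − rank ∂_3 = (1 − 1) − 0 = 0, and there is no ∂_3, so H_2 ≅ 0.

As a check, the Euler characteristic is 5 − 6 + 1 = 0, which agrees with 1 − 1 + 0 = 0.

Hence the Betti numbers are b_0 = 1, b_1 = 1, b_2 = 0.

b_0 = 1, b_1 = 1, b_2 = 0.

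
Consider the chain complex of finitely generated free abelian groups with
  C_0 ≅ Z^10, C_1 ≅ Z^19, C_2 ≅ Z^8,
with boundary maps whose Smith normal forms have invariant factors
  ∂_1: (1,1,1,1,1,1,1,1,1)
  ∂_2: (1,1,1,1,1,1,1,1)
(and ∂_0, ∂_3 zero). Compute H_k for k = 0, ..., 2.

H_0: b_0 = 10 − 0 − 9 = 1; torsion from ∂_1 factors > 1: none. So H_0 ≅ Z.
H_1: b_1 = 19 − 9 − 8 = 2; torsion from ∂_2 factors > 1: none. So H_1 ≅ Z^2.
H_2: b_2 = 8 − 8 − 0 = 0; torsion from ∂_3 factors > 1: none. So H_2 ≅ 0.

H_0 ≅ Z,  H_1 ≅ Z^2,  H_2 = 0.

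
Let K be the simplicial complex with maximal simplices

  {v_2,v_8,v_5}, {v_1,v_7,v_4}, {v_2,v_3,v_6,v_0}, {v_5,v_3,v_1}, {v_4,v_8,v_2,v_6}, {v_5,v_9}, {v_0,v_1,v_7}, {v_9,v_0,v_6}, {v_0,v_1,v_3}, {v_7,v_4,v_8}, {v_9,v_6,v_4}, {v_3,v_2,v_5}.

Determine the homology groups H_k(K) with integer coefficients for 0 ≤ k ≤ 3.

Order the vertices as v_0 < v_1 < v_2 < v_3 < v_4 < v_5 < v_6 < v_7 < v_8 < v_9. Listing each simplex with vertices in this order, K has dimension 3 with simplices:

  0-simplices (10): [v_0], [v_1], [v_2], [v_3], [v_4], [v_5], [v_6], [v_7], [v_8], [v_9]
  1-simplices (26): (26 of them)
  2-simplices (17): (17 of them)
  3-simplices (2): [v_0,v_2,v_3,v_6], [v_2,v_4,v_6,v_8]

so the chain groups are C_0 ≅ Z^10, C_1 ≅ Z^26, C_2 ≅ Z^17, C_3 ≅ Z^2.

The boundary map ∂_1: C_1 → C_0 maps an edge to its endpoints' difference, ∂[p,q] = q − p. For instance
  ∂[v_5,v_9] = [v_9] − [v_5].
As a 10×26 matrix over Z this has rank 9, with invariant factors (1,1,1,1,1,1,1,1,1).

∂_2: C_2 → C_1 maps a triangle to the signed sum of its edges. For instance
  ∂[v_0,v_2,v_6] = [v_2,v_6] − [v_0,v_6] + [v_0,v_2],
  ∂[v_0,v_3,v_6] = [v_3,v_6] − [v_0,v_6] + [v_0,v_3].
As a 26×17 matrix over Z this has rank 15, with invariant factors (1,1,1,1,1,1,1,1,1,1,1,1,1,1,1).

Boundary ∂_3: C_3 → C_2 sends each 3-simplex σ to the alternating sum Σ_i (−1)^i (σ with its i-th vertex removed). For instance
  ∂[v_0,v_2,v_3,v_6] = [v_2,v_3,v_6] − [v_0,v_3,v_6] + [v_0,v_2,v_6] − [v_0,v_2,v_3],
  ∂[v_2,v_4,v_6,v_8] = [v_4,v_6,v_8] − [v_2,v_6,v_8] + [v_2,v_4,v_8] − [v_2,v_4,v_6].
As a 17×2 matrix over Z this has rank 2, with invariant factors (1,1).

Now H_k = ker ∂_k / im ∂_{k+1}, so:

  H_0: rank C_0 − rank ∂_1 = 10 − 9 = 1, and the invariant factors of ∂_1 are all 1, so H_0 = Z.
  H_1: rank ker ∂_1 − rank ∂_2 = (26 − 9) − 15 = 2, and the invariant factors of ∂_2 are all 1, so H_1 = Z^2.
  H_2: rank ker ∂_2 − rank ∂_3 = (17 − 15) − 2 = 0, and the invariant factors of ∂_3 are all 1, so H_2 = 0.
  H_3: rank ker ∂_3 − rank ∂_4 = (2 − 2) − 0 = 0, and there is no ∂_4, so H_3 = 0.

As a check, the Euler characteristic is 10 − 26 + 17 − 2 = -1, which agrees with 1 − 2 + 0 − 0 = -1.

H_0 = Z,  H_1 = Z^2,  H_2 = 0,  H_3 = 0.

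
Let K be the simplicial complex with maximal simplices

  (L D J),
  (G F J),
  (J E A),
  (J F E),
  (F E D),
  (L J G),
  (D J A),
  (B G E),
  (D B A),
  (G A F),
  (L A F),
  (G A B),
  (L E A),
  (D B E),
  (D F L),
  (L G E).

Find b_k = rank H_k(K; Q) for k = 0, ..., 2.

Take the total order A < B < D < E < F < G < J < L on the vertex set. Then K (dimension 2) consists of the simplices:

  0-simplices (8): A, B, D, E, F, G, J, L
  1-simplices (24): AB, AD, AE, AF, AG, AJ, AL, BD, BE, BG, DE, DF, DJ, DL, EF, EG, EJ, EL, FG, FJ, FL, GJ, GL, JL
  2-simplices (16): ABD, ABG, ADJ, AEJ, AEL, AFG, AFL, BDE, BEG, DEF, DFL, DJL, EFJ, EGL, FGJ, GJL

giving chain groups C_0 ≅ Z^8, C_1 ≅ Z^24, C_2 ≅ Z^16.

Boundary ∂_1: C_1 → C_0 sends each edge [p,q] (with p < q) to q − p.
The 8×24 boundary matrix has rank 7 and Smith normal form diag(1,1,1,1,1,1,1).

Boundary ∂_2: C_2 → C_1 acts by ∂[p,q,r] = [q,r] − [p,r] + [p,q]. For instance
  ∂ABD = BD − AD + AB,
  ∂GJL = JL − GL + GJ.
As a 24×16 matrix over Z this has rank 15, with invariant factors (1,1,1,1,1,1,1,1,1,1,1,1,1,1,1).

Computing H_k = (kernel of ∂_k) / (image of ∂_{k+1}):

  H_0: rank C_0 − rank ∂_1 = 8 − 7 = 1, and the invariant factors of ∂_1 are all 1, so H_0 ≅ Z.
  H_1: rank ker ∂_1 − rank ∂_2 = (24 − 7) − 15 = 2, and the invariant factors of ∂_2 are all 1, so H_1 ≅ Z^2.
  H_2: rank ker ∂_2 − rank ∂_3 = (16 − 15) − 0 = 1, and there is no ∂_3, so H_2 ≅ Z.

Hence the Betti numbers are b_0 = 1, b_1 = 2, b_2 = 1.

b_0 = 1, b_1 = 2, b_2 = 1.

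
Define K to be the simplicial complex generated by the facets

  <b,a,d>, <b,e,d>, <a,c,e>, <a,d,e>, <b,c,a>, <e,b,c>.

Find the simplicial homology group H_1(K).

H_1 = 0.

Fix the vertex order a < b < c < d < e and write every simplex with vertices in increasing order. Then dim K = 2 and the simplices of K are:

  0-simplices (5): a, b, c, d, e
  1-simplices (9): ab, ac, ad, ae, bc, bd, be, ce, de
  2-simplices (6): abc, abd, ace, ade, bce, bde

so the chain groups are C_0 ≅ Z^5, C_1 ≅ Z^9, C_2 ≅ Z^6.

Boundary ∂_1: C_1 → C_0 sends each edge [p,q] (with p < q) to q − p. For instance
  ∂ac = c − a.
This gives a 5×9 integer matrix of rank 4; reducing to Smith normal form yields diagonal entries (1,1,1,1).

The boundary map ∂_2: C_2 → C_1 maps a triangle to the signed sum of its edges. For instance
  ∂bce = ce − be + bc,
  ∂bde = de − be + bd.
As a 9×6 matrix over Z this has rank 5, with invariant factors (1,1,1,1,1).

Now H_k = ker ∂_k / im ∂_{k+1}, so:

  H_1: rank ker ∂_1 − rank ∂_2 = (9 − 4) − 5 = 0, and the invariant factors of ∂_2 are all 1, so H_1 ≅ 0.

(K is a triangulation of the 2-sphere S^2.)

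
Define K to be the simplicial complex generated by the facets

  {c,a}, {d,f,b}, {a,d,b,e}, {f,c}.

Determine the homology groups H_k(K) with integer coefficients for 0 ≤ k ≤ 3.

Order the vertices as a < b < c < d < e < f. Listing each simplex with vertices in this order, K has dimension 3 with simplices:

  0-simplices (6): a, b, c, d, e, f
  1-simplices (10): ab, ac, ad, ae, bd, be, bf, cf, de, df
  2-simplices (5): abd, abe, ade, bde, bdf
  3-simplices (1): abde

giving chain groups C_0 ≅ Z^6, C_1 ≅ Z^10, C_2 ≅ Z^5, C_3 ≅ Z^1.

Boundary ∂_1: C_1 → C_0 sends each edge [p,q] (with p < q) to q − p.
The 6×10 boundary matrix has rank 5 and Smith normal form diag(1,1,1,1,1).

Boundary ∂_2: C_2 → C_1 maps a triangle to the signed sum of its edges. For instance
  ∂bde = de − be + bd,
  ∂bdf = df − bf + bd.
The resulting 10×5 matrix has rank 4, and its Smith normal form has invariant factors (1,1,1,1).

Boundary ∂_3: C_3 → C_2 sends each 3-simplex σ to the alternating sum Σ_i (−1)^i (σ with its i-th vertex removed). For instance
  ∂abde = bde − ade + abe − abd.
As a 5×1 matrix over Z this has rank 1, with invariant factors (1).

Reading off H_k = ker ∂_k / im ∂_{k+1}:

  H_0: rank C_0 − rank ∂_1 = 6 − 5 = 1, and the invariant factors of ∂_1 are all 1, so H_0 = Z.
  H_1: rank ker ∂_1 − rank ∂_2 = (10 − 5) − 4 = 1, and the invariant factors of ∂_2 are all 1, so H_1 = Z.
  H_2: rank ker ∂_2 − rank ∂_3 = (5 − 4) − 1 = 0, and the invariant factors of ∂_3 are all 1, so H_2 = 0.
  H_3: rank ker ∂_3 − rank ∂_4 = (1 − 1) − 0 = 0, and there is no ∂_4, so H_3 = 0.

As a check, the Euler characteristic is 6 − 10 + 5 − 1 = 0, which agrees with 1 − 1 + 0 − 0 = 0.

H_0 = Z,  H_1 = Z,  H_2 = 0,  H_3 = 0.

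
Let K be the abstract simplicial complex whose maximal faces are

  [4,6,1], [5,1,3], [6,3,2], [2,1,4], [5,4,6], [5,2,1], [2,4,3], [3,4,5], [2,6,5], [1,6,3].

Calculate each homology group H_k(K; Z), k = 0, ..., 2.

Fix the vertex order 1 < 2 < 3 < 4 < 5 < 6 and write every simplex with vertices in increasing order. Then dim K = 2 and the simplices of K are:

  0-simplices (6): [1], [2], [3], [4], [5], [6]
  1-simplices (15): [1,2], [1,3], [1,4], [1,5], [1,6], [2,3], [2,4], [2,5], [2,6], [3,4], [3,5], [3,6], [4,5], [4,6], [5,6]
  2-simplices (10): [1,2,4], [1,2,5], [1,3,5], [1,3,6], [1,4,6], [2,3,4], [2,3,6], [2,5,6], [3,4,5], [4,5,6]

so the chain groups are C_0 ≅ Z^6, C_1 ≅ Z^15, C_2 ≅ Z^10.

The boundary map ∂_1: C_1 → C_0 maps an edge to its endpoints' difference, ∂[p,q] = q − p.
The resulting 6×15 matrix has rank 5, and its Smith normal form has invariant factors (1,1,1,1,1).

The boundary map ∂_2: C_2 → C_1 maps a triangle to the signed sum of its edges. For instance
  ∂[2,3,6] = [3,6] − [2,6] + [2,3],
  ∂[1,2,5] = [2,5] − [1,5] + [1,2].
The resulting 15×10 matrix has rank 10, and its Smith normal form has invariant factors (1,1,1,1,1,1,1,1,1,2).

Reading off H_k = ker ∂_k / im ∂_{k+1}:

  H_0: rank C_0 − rank ∂_1 = 6 − 5 = 1, and the invariant factors of ∂_1 are all 1, so H_0 = Z.
  H_1: rank ker ∂_1 − rank ∂_2 = (15 − 5) − 10 = 0, and ∂_2 has invariant factor 2 > 1, so H_1 = Z/2Z.
  H_2: rank ker ∂_2 − rank ∂_3 = (10 − 10) − 0 = 0, and there is no ∂_3, so H_2 = 0.

As a check, the Euler characteristic is 6 − 15 + 10 = 1, which agrees with 1 − 0 + 0 = 1.
(K is a triangulation of the real projective plane RP^2.)

H_0 = Z,  H_1 = Z/2Z,  H_2 = 0.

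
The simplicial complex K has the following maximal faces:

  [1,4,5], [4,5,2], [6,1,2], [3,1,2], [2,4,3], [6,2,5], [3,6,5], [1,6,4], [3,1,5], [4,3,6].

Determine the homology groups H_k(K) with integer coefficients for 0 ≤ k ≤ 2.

Fix the vertex order 1 < 2 < 3 < 4 < 5 < 6 and write every simplex with vertices in increasing order. Then dim K = 2 and the simplices of K are:

  0-simplices (6): [1], [2], [3], [4], [5], [6]
  1-simplices (15): [1,2], [1,3], [1,4], [1,5], [1,6], [2,3], [2,4], [2,5], [2,6], [3,4], [3,5], [3,6], [4,5], [4,6], [5,6]
  2-simplices (10): [1,2,3], [1,2,6], [1,3,5], [1,4,5], [1,4,6], [2,3,4], [2,4,5], [2,5,6], [3,4,6], [3,5,6]

so the chain groups are C_0 ≅ Z^6, C_1 ≅ Z^15, C_2 ≅ Z^10.

The boundary map ∂_1: C_1 → C_0 sends each edge [p,q] (with p < q) to q − p. For instance
  ∂[1,4] = [4] − [1].
This gives a 6×15 integer matrix of rank 5; reducing to Smith normal form yields diagonal entries (1,1,1,1,1).

The boundary map ∂_2: C_2 → C_1 sends each 2-simplex [p,q,r] to [q,r] − [p,r] + [p,q]. For instance
  ∂[1,2,3] = [2,3] − [1,3] + [1,2],
  ∂[1,3,5] = [3,5] − [1,5] + [1,3].
As a 15×10 matrix over Z this has rank 10, with invariant factors (1,1,1,1,1,1,1,1,1,2).

Now H_k = ker ∂_k / im ∂_{k+1}, so:

  H_0: rank C_0 − rank ∂_1 = 6 − 5 = 1, and the invariant factors of ∂_1 are all 1, so H_0 = Z.
  H_1: rank ker ∂_1 − rank ∂_2 = (15 − 5) − 10 = 0, and ∂_2 has invariant factor 2 > 1, so H_1 = Z/2.
  H_2: rank ker ∂_2 − rank ∂_3 = (10 − 10) − 0 = 0, and there is no ∂_3, so H_2 = 0.

H_0 = Z,  H_1 = Z/2,  H_2 = 0.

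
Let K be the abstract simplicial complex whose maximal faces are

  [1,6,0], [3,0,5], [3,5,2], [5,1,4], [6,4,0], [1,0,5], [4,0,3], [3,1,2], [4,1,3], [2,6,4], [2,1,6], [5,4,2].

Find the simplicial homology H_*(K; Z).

We work with the vertex ordering 0 < 1 < 2 < 3 < 4 < 5 < 6. The simplices of K, each written with vertices in increasing order, are:

  0-simplices (7): [0], [1], [2], [3], [4], [5], [6]
  1-simplices (18): [0,1], [0,3], [0,4], [0,5], [0,6], [1,2], [1,3], [1,4], [1,5], [1,6], [2,3], [2,4], [2,5], [2,6], [3,4], [3,5], [4,5], [4,6]
  2-simplices (12): [0,1,5], [0,1,6], [0,3,4], [0,3,5], [0,4,6], [1,2,3], [1,2,6], [1,3,4], [1,4,5], [2,3,5], [2,4,5], [2,4,6]

giving chain groups C_0 ≅ Z^7, C_1 ≅ Z^18, C_2 ≅ Z^12.

The boundary map ∂_1: C_1 → C_0 sends each edge [p,q] (with p < q) to q − p. For instance
  ∂[2,6] = [6] − [2].
This gives a 7×18 integer matrix of rank 6; reducing to Smith normal form yields diagonal entries (1,1,1,1,1,1).

Boundary ∂_2: C_2 → C_1 maps a triangle to the signed sum of its edges. For instance
  ∂[2,4,6] = [4,6] − [2,6] + [2,4],
  ∂[0,3,5] = [3,5] − [0,5] + [0,3].
The 18×12 boundary matrix has rank 12 and Smith normal form diag(1,1,1,1,1,1,1,1,1,1,1,2).

Now H_k = ker ∂_k / im ∂_{k+1}, so:

  H_0: rank C_0 − rank ∂_1 = 7 − 6 = 1, and the invariant factors of ∂_1 are all 1, so H_0 = Z.
  H_1: rank ker ∂_1 − rank ∂_2 = (18 − 6) − 12 = 0, and ∂_2 has invariant factor 2 > 1, so H_1 = Z/2Z.
  H_2: rank ker ∂_2 − rank ∂_3 = (12 − 12) − 0 = 0, and there is no ∂_3, so H_2 = 0.

(K is a triangulation of the real projective plane RP^2.)

H_0 = Z,  H_1 = Z/2Z,  H_2 = 0.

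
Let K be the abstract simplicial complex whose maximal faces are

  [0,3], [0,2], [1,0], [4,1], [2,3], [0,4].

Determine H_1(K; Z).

Take the total order 0 < 1 < 2 < 3 < 4 on the vertex set. Then K (dimension 1) consists of the simplices:

  0-simplices (5): [0], [1], [2], [3], [4]
  1-simplices (6): [0,1], [0,2], [0,3], [0,4], [1,4], [2,3]

so the chain groups are C_0 ≅ Z^5, C_1 ≅ Z^6.

The boundary map ∂_1: C_1 → C_0 is given by ∂[p,q] = [q] − [p]. For instance
  ∂[0,2] = [2] − [0].
The resulting 5×6 matrix has rank 4, and its Smith normal form has invariant factors (1,1,1,1).

Now H_k = ker ∂_k / im ∂_{k+1}, so:

  H_1: rank ker ∂_1 − rank ∂_2 = (6 − 4) − 0 = 2, and there is no ∂_2, so H_1 ≅ Z^2.

H_1 ≅ Z^2.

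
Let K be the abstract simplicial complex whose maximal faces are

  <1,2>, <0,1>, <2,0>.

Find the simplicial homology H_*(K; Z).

Fix the vertex order 0 < 1 < 2 and write every simplex with vertices in increasing order. Then dim K = 1 and the simplices of K are:

  0-simplices (3): [0], [1], [2]
  1-simplices (3): [0,1], [0,2], [1,2]

Hence C_0 ≅ Z^3, C_1 ≅ Z^3.

Boundary ∂_1: C_1 → C_0 is given by ∂[p,q] = [q] − [p]. For instance
  ∂[0,2] = [2] − [0].
The resulting 3×3 matrix has rank 2, and its Smith normal form has invariant factors (1,1).

From H_k ≅ ker(∂_k) / im(∂_{k+1}) we obtain:

  H_0: rank C_0 − rank ∂_1 = 3 − 2 = 1, and the invariant factors of ∂_1 are all 1, so H_0 = Z.
  H_1: rank ker ∂_1 − rank ∂_2 = (3 − 2) − 0 = 1, and there is no ∂_2, so H_1 = Z.

H_0 ≅ Z,  H_1 ≅ Z.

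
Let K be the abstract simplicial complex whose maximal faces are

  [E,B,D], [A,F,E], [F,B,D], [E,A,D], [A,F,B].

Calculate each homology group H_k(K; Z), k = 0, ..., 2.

H_0 = Z,  H_1 = Z,  H_2 = 0.

We work with the vertex ordering A < B < D < E < F. The simplices of K, each written with vertices in increasing order, are:

  0-simplices (5): A, B, D, E, F
  1-simplices (10): AB, AD, AE, AF, BD, BE, BF, DE, DF, EF
  2-simplices (5): ABF, ADE, AEF, BDE, BDF

giving chain groups C_0 ≅ Z^5, C_1 ≅ Z^10, C_2 ≅ Z^5.

Boundary ∂_1: C_1 → C_0 sends each edge [p,q] (with p < q) to q − p. For instance
  ∂AB = B − A.
The resulting 5×10 matrix has rank 4, and its Smith normal form has invariant factors (1,1,1,1).

The boundary map ∂_2: C_2 → C_1 sends each 2-simplex [p,q,r] to [q,r] − [p,r] + [p,q]. For instance
  ∂BDE = DE − BE + BD,
  ∂ABF = BF − AF + AB.
This gives a 10×5 integer matrix of rank 5; reducing to Smith normal form yields diagonal entries (1,1,1,1,1).

Computing H_k = (kernel of ∂_k) / (image of ∂_{k+1}):

  H_0: rank C_0 − rank ∂_1 = 5 − 4 = 1, and the invariant factors of ∂_1 are all 1, so H_0 = Z.
  H_1: rank ker ∂_1 − rank ∂_2 = (10 − 4) − 5 = 1, and the invariant factors of ∂_2 are all 1, so H_1 = Z.
  H_2: rank ker ∂_2 − rank ∂_3 = (5 − 5) − 0 = 0, and there is no ∂_3, so H_2 = 0.

(K is a triangulation of the Möbius band.)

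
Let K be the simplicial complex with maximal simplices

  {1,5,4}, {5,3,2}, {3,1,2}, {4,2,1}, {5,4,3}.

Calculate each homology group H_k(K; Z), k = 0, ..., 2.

Order the vertices as 1 < 2 < 3 < 4 < 5. Listing each simplex with vertices in this order, K has dimension 2 with simplices:

  0-simplices (5): [1], [2], [3], [4], [5]
  1-simplices (10): [1,2], [1,3], [1,4], [1,5], [2,3], [2,4], [2,5], [3,4], [3,5], [4,5]
  2-simplices (5): [1,2,3], [1,2,4], [1,4,5], [2,3,5], [3,4,5]

so the chain groups are C_0 ≅ Z^5, C_1 ≅ Z^10, C_2 ≅ Z^5.

∂_1: C_1 → C_0 sends each edge [p,q] (with p < q) to q − p. For instance
  ∂[1,5] = [5] − [1].
The resulting 5×10 matrix has rank 4, and its Smith normal form has invariant factors (1,1,1,1).

The boundary map ∂_2: C_2 → C_1 sends each 2-simplex [p,q,r] to [q,r] − [p,r] + [p,q]. For instance
  ∂[3,4,5] = [4,5] − [3,5] + [3,4],
  ∂[1,2,3] = [2,3] − [1,3] + [1,2].
This gives a 10×5 integer matrix of rank 5; reducing to Smith normal form yields diagonal entries (1,1,1,1,1).

Computing H_k = (kernel of ∂_k) / (image of ∂_{k+1}):

  H_0: rank C_0 − rank ∂_1 = 5 − 4 = 1, and the invariant factors of ∂_1 are all 1, so H_0 = Z.
  H_1: rank ker ∂_1 − rank ∂_2 = (10 − 4) − 5 = 1, and the invariant factors of ∂_2 are all 1, so H_1 = Z.
  H_2: rank ker ∂_2 − rank ∂_3 = (5 − 5) − 0 = 0, and there is no ∂_3, so H_2 = 0.

H_0 = Z,  H_1 = Z,  H_2 = 0.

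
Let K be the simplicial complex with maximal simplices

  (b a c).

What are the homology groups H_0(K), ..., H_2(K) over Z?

H_0 = Z,  H_1 = 0,  H_2 = 0.

Order the vertices as a < b < c. Listing each simplex with vertices in this order, K has dimension 2 with simplices:

  0-simplices (3): a, b, c
  1-simplices (3): ab, ac, bc
  2-simplices (1): abc

giving chain groups C_0 ≅ Z^3, C_1 ≅ Z^3, C_2 ≅ Z^1.

∂_1: C_1 → C_0 is given by ∂[p,q] = [q] − [p]. For instance
  ∂bc = c − b.
This gives a 3×3 integer matrix of rank 2; reducing to Smith normal form yields diagonal entries (1,1).

∂_2: C_2 → C_1 acts by ∂[p,q,r] = [q,r] − [p,r] + [p,q]. For instance
  ∂abc = bc − ac + ab.
The 3×1 boundary matrix has rank 1 and Smith normal form diag(1).

Now H_k = ker ∂_k / im ∂_{k+1}, so:

  H_0: rank C_0 − rank ∂_1 = 3 − 2 = 1, and the invariant factors of ∂_1 are all 1, so H_0 = Z.
  H_1: rank ker ∂_1 − rank ∂_2 = (3 − 2) − 1 = 0, and the invariant factors of ∂_2 are all 1, so H_1 = 0.
  H_2: rank ker ∂_2 − rank ∂_3 = (1 − 1) − 0 = 0, and there is no ∂_3, so H_2 = 0.

As a check, the Euler characteristic is 3 − 3 + 1 = 1, which agrees with 1 − 0 + 0 = 1.
(K is a triangulation of the 2-simplex.)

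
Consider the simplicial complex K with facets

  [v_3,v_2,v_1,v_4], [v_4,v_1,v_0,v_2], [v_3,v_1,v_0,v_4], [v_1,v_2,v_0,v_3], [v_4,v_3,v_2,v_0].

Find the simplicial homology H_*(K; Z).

We work with the vertex ordering v_0 < v_1 < v_2 < v_3 < v_4. The simplices of K, each written with vertices in increasing order, are:

  0-simplices (5): [v_0], [v_1], [v_2], [v_3], [v_4]
  1-simplices (10): [v_0,v_1], [v_0,v_2], [v_0,v_3], [v_0,v_4], [v_1,v_2], [v_1,v_3], [v_1,v_4], [v_2,v_3], [v_2,v_4], [v_3,v_4]
  2-simplices (10): [v_0,v_1,v_2], [v_0,v_1,v_3], [v_0,v_1,v_4], [v_0,v_2,v_3], [v_0,v_2,v_4], [v_0,v_3,v_4], [v_1,v_2,v_3], [v_1,v_2,v_4], [v_1,v_3,v_4], [v_2,v_3,v_4]
  3-simplices (5): [v_0,v_1,v_2,v_3], [v_0,v_1,v_2,v_4], [v_0,v_1,v_3,v_4], [v_0,v_2,v_3,v_4], [v_1,v_2,v_3,v_4]

so the chain groups are C_0 ≅ Z^5, C_1 ≅ Z^10, C_2 ≅ Z^10, C_3 ≅ Z^5.

The boundary map ∂_1: C_1 → C_0 maps an edge to its endpoints' difference, ∂[p,q] = q − p. For instance
  ∂[v_0,v_1] = [v_1] − [v_0].
The 5×10 boundary matrix has rank 4 and Smith normal form diag(1,1,1,1).

The boundary map ∂_2: C_2 → C_1 maps a triangle to the signed sum of its edges. For instance
  ∂[v_0,v_2,v_3] = [v_2,v_3] − [v_0,v_3] + [v_0,v_2],
  ∂[v_1,v_2,v_4] = [v_2,v_4] − [v_1,v_4] + [v_1,v_2].
This gives a 10×10 integer matrix of rank 6; reducing to Smith normal form yields diagonal entries (1,1,1,1,1,1).

The boundary map ∂_3: C_3 → C_2 sends each 3-simplex σ to the alternating sum Σ_i (−1)^i (σ with its i-th vertex removed). For instance
  ∂[v_0,v_1,v_2,v_4] = [v_1,v_2,v_4] − [v_0,v_2,v_4] + [v_0,v_1,v_4] − [v_0,v_1,v_2],
  ∂[v_0,v_1,v_2,v_3] = [v_1,v_2,v_3] − [v_0,v_2,v_3] + [v_0,v_1,v_3] − [v_0,v_1,v_2].
The 10×5 boundary matrix has rank 4 and Smith normal form diag(1,1,1,1).

Reading off H_k = ker ∂_k / im ∂_{k+1}:

  H_0: rank C_0 − rank ∂_1 = 5 − 4 = 1, and the invariant factors of ∂_1 are all 1, so H_0 = Z.
  H_1: rank ker ∂_1 − rank ∂_2 = (10 − 4) − 6 = 0, and the invariant factors of ∂_2 are all 1, so H_1 = 0.
  H_2: rank ker ∂_2 − rank ∂_3 = (10 − 6) − 4 = 0, and the invariant factors of ∂_3 are all 1, so H_2 = 0.
  H_3: rank ker ∂_3 − rank ∂_4 = (5 − 4) − 0 = 1, and there is no ∂_4, so H_3 = Z.

H_0 = Z,  H_1 = 0,  H_2 = 0,  H_3 = Z.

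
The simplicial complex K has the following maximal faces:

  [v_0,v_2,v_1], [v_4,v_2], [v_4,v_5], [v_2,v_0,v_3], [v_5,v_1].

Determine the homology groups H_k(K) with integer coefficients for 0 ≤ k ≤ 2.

H_0 ≅ Z,  H_1 ≅ Z,  H_2 = 0.

Fix the vertex order v_0 < v_1 < v_2 < v_3 < v_4 < v_5 and write every simplex with vertices in increasing order. Then dim K = 2 and the simplices of K are:

  0-simplices (6): [v_0], [v_1], [v_2], [v_3], [v_4], [v_5]
  1-simplices (8): [v_0,v_1], [v_0,v_2], [v_0,v_3], [v_1,v_2], [v_1,v_5], [v_2,v_3], [v_2,v_4], [v_4,v_5]
  2-simplices (2): [v_0,v_1,v_2], [v_0,v_2,v_3]

Hence C_0 ≅ Z^6, C_1 ≅ Z^8, C_2 ≅ Z^2.

The boundary map ∂_1: C_1 → C_0 sends each edge [p,q] (with p < q) to q − p. For instance
  ∂[v_1,v_5] = [v_5] − [v_1].
As a 6×8 matrix over Z this has rank 5, with invariant factors (1,1,1,1,1).

∂_2: C_2 → C_1 sends each 2-simplex [p,q,r] to [q,r] − [p,r] + [p,q]. For instance
  ∂[v_0,v_1,v_2] = [v_1,v_2] − [v_0,v_2] + [v_0,v_1],
  ∂[v_0,v_2,v_3] = [v_2,v_3] − [v_0,v_3] + [v_0,v_2].
The 8×2 boundary matrix has rank 2 and Smith normal form diag(1,1).

Computing H_k = (kernel of ∂_k) / (image of ∂_{k+1}):

  H_0: rank C_0 − rank ∂_1 = 6 − 5 = 1, and the invariant factors of ∂_1 are all 1, so H_0 = Z.
  H_1: rank ker ∂_1 − rank ∂_2 = (8 − 5) − 2 = 1, and the invariant factors of ∂_2 are all 1, so H_1 = Z.
  H_2: rank ker ∂_2 − rank ∂_3 = (2 − 2) − 0 = 0, and there is no ∂_3, so H_2 = 0.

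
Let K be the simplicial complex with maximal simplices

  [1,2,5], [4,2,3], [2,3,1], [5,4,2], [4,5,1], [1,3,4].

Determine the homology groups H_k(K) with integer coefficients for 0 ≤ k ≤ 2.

K has 5 vertices, 9 edges, 6 triangles.
rank ∂_0 = 0, rank ∂_1 = 4 ⇒ b_0 = 5 − 0 − 4 = 1; all invariant factors of ∂_1 are 1 so no torsion. So H_0 ≅ Z.
rank ∂_1 = 4, rank ∂_2 = 5 ⇒ b_1 = 9 − 4 − 5 = 0; all invariant factors of ∂_2 are 1 so no torsion. So H_1 ≅ 0.
rank ∂_2 = 5, rank ∂_3 = 0 ⇒ b_2 = 6 − 5 − 0 = 1. So H_2 ≅ Z.

H_0 = Z,  H_1 = 0,  H_2 = Z.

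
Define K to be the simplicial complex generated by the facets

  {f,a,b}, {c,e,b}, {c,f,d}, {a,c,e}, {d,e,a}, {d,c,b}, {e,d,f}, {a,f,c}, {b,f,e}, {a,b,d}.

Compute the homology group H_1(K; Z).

H_1 ≅ Z/2.

We work with the vertex ordering a < b < c < d < e < f. The simplices of K, each written with vertices in increasing order, are:

  0-simplices (6): a, b, c, d, e, f
  1-simplices (15): ab, ac, ad, ae, af, bc, bd, be, bf, cd, ce, cf, de, df, ef
  2-simplices (10): abd, abf, ace, acf, ade, bcd, bce, bef, cdf, def

Hence C_0 ≅ Z^6, C_1 ≅ Z^15, C_2 ≅ Z^10.

The boundary map ∂_1: C_1 → C_0 sends each edge [p,q] (with p < q) to q − p. For instance
  ∂bc = c − b.
The resulting 6×15 matrix has rank 5, and its Smith normal form has invariant factors (1,1,1,1,1).

Boundary ∂_2: C_2 → C_1 sends each 2-simplex [p,q,r] to [q,r] − [p,r] + [p,q]. For instance
  ∂bcd = cd − bd + bc,
  ∂cdf = df − cf + cd.
This gives a 15×10 integer matrix of rank 10; reducing to Smith normal form yields diagonal entries (1,1,1,1,1,1,1,1,1,2).

Now H_k = ker ∂_k / im ∂_{k+1}, so:

  H_1: rank ker ∂_1 − rank ∂_2 = (15 − 5) − 10 = 0, and ∂_2 has invariant factor 2 > 1, so H_1 ≅ Z/2.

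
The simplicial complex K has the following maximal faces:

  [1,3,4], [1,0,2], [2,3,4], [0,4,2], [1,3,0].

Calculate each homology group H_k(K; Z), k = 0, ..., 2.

K has 5 vertices, 10 edges, 5 triangles.
rank ∂_0 = 0, rank ∂_1 = 4 ⇒ b_0 = 5 − 0 − 4 = 1; all invariant factors of ∂_1 are 1 so no torsion. So H_0 = Z.
rank ∂_1 = 4, rank ∂_2 = 5 ⇒ b_1 = 10 − 4 − 5 = 1; all invariant factors of ∂_2 are 1 so no torsion. So H_1 = Z.
rank ∂_2 = 5, rank ∂_3 = 0 ⇒ b_2 = 5 − 5 − 0 = 0. So H_2 = 0.

H_0 = Z,  H_1 = Z,  H_2 = 0.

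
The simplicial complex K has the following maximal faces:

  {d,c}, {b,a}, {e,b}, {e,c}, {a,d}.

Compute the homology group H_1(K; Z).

H_1 ≅ Z.

We work with the vertex ordering a < b < c < d < e. The simplices of K, each written with vertices in increasing order, are:

  0-simplices (5): a, b, c, d, e
  1-simplices (5): ab, ad, be, cd, ce

so the chain groups are C_0 ≅ Z^5, C_1 ≅ Z^5.

Boundary ∂_1: C_1 → C_0 is given by ∂[p,q] = [q] − [p]. For instance
  ∂ad = d − a.
As a 5×5 matrix over Z this has rank 4, with invariant factors (1,1,1,1).

Computing H_k = (kernel of ∂_k) / (image of ∂_{k+1}):

  H_1: rank ker ∂_1 − rank ∂_2 = (5 − 4) − 0 = 1, and there is no ∂_2, so H_1 = Z.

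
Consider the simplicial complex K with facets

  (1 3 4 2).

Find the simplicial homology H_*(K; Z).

H_0 ≅ Z,  H_1 = 0,  H_2 = 0,  H_3 = 0.

We work with the vertex ordering 1 < 2 < 3 < 4. The simplices of K, each written with vertices in increasing order, are:

  0-simplices (4): [1], [2], [3], [4]
  1-simplices (6): [1,2], [1,3], [1,4], [2,3], [2,4], [3,4]
  2-simplices (4): [1,2,3], [1,2,4], [1,3,4], [2,3,4]
  3-simplices (1): [1,2,3,4]

so the chain groups are C_0 ≅ Z^4, C_1 ≅ Z^6, C_2 ≅ Z^4, C_3 ≅ Z^1.

The boundary map ∂_1: C_1 → C_0 maps an edge to its endpoints' difference, ∂[p,q] = q − p. For instance
  ∂[2,3] = [3] − [2].
The resulting 4×6 matrix has rank 3, and its Smith normal form has invariant factors (1,1,1).

∂_2: C_2 → C_1 sends each 2-simplex [p,q,r] to [q,r] − [p,r] + [p,q]. For instance
  ∂[1,2,4] = [2,4] − [1,4] + [1,2],
  ∂[2,3,4] = [3,4] − [2,4] + [2,3].
The 6×4 boundary matrix has rank 3 and Smith normal form diag(1,1,1).

The boundary map ∂_3: C_3 → C_2 sends each 3-simplex σ to the alternating sum Σ_i (−1)^i (σ with its i-th vertex removed). For instance
  ∂[1,2,3,4] = [2,3,4] − [1,3,4] + [1,2,4] − [1,2,3].
As a 4×1 matrix over Z this has rank 1, with invariant factors (1).

Now H_k = ker ∂_k / im ∂_{k+1}, so:

  H_0: rank C_0 − rank ∂_1 = 4 − 3 = 1, and the invariant factors of ∂_1 are all 1, so H_0 ≅ Z.
  H_1: rank ker ∂_1 − rank ∂_2 = (6 − 3) − 3 = 0, and the invariant factors of ∂_2 are all 1, so H_1 ≅ 0.
  H_2: rank ker ∂_2 − rank ∂_3 = (4 − 3) − 1 = 0, and the invariant factors of ∂_3 are all 1, so H_2 ≅ 0.
  H_3: rank ker ∂_3 − rank ∂_4 = (1 − 1) − 0 = 0, and there is no ∂_4, so H_3 ≅ 0.

As a check, the Euler characteristic is 4 − 6 + 4 − 1 = 1, which agrees with 1 − 0 + 0 − 0 = 1.
(K is a triangulation of the 3-simplex.)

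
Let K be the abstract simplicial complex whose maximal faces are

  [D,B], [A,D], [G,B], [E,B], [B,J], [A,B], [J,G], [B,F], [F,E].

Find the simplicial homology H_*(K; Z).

Order the vertices as A < B < D < E < F < G < J. Listing each simplex with vertices in this order, K has dimension 1 with simplices:

  0-simplices (7): A, B, D, E, F, G, J
  1-simplices (9): AB, AD, BD, BE, BF, BG, BJ, EF, GJ

Hence C_0 ≅ Z^7, C_1 ≅ Z^9.

∂_1: C_1 → C_0 sends each edge [p,q] (with p < q) to q − p.
The resulting 7×9 matrix has rank 6, and its Smith normal form has invariant factors (1,1,1,1,1,1).

Reading off H_k = ker ∂_k / im ∂_{k+1}:

  H_0: rank C_0 − rank ∂_1 = 7 − 6 = 1, and the invariant factors of ∂_1 are all 1, so H_0 ≅ Z.
  H_1: rank ker ∂_1 − rank ∂_2 = (9 − 6) − 0 = 3, and there is no ∂_2, so H_1 ≅ Z^3.

As a check, the Euler characteristic is 7 − 9 = -2, which agrees with 1 − 3 = -2.

H_0 ≅ Z,  H_1 ≅ Z^3.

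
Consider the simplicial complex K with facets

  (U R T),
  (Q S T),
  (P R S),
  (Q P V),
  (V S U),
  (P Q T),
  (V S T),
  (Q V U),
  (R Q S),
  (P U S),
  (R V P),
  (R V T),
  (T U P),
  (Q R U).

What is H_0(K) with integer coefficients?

H_0 ≅ Z.

We work with the vertex ordering P < Q < R < S < T < U < V. The simplices of K, each written with vertices in increasing order, are:

  0-simplices (7): P, Q, R, S, T, U, V
  1-simplices (21): PQ, PR, PS, PT, PU, PV, QR, QS, QT, QU, QV, RS, RT, RU, RV, ST, SU, SV, TU, TV, UV
  2-simplices (14): PQT, PQV, PRS, PRV, PSU, PTU, QRS, QRU, QST, QUV, RTU, RTV, STV, SUV

giving chain groups C_0 ≅ Z^7, C_1 ≅ Z^21, C_2 ≅ Z^14.

The boundary map ∂_1: C_1 → C_0 sends each edge [p,q] (with p < q) to q − p. For instance
  ∂QR = R − Q.
As a 7×21 matrix over Z this has rank 6, with invariant factors (1,1,1,1,1,1).

∂_2: C_2 → C_1 acts by ∂[p,q,r] = [q,r] − [p,r] + [p,q]. For instance
  ∂PRS = RS − PS + PR,
  ∂QRS = RS − QS + QR.
As a 21×14 matrix over Z this has rank 13, with invariant factors (1,1,1,1,1,1,1,1,1,1,1,1,1).

Reading off H_k = ker ∂_k / im ∂_{k+1}:

  H_0: rank C_0 − rank ∂_1 = 7 − 6 = 1, and the invariant factors of ∂_1 are all 1, so H_0 = Z.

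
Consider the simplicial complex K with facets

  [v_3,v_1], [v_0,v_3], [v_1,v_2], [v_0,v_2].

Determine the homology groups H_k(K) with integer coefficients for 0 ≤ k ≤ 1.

H_0 = Z,  H_1 = Z.

Order the vertices as v_0 < v_1 < v_2 < v_3. Listing each simplex with vertices in this order, K has dimension 1 with simplices:

  0-simplices (4): [v_0], [v_1], [v_2], [v_3]
  1-simplices (4): [v_0,v_2], [v_0,v_3], [v_1,v_2], [v_1,v_3]

so the chain groups are C_0 ≅ Z^4, C_1 ≅ Z^4.

∂_1: C_1 → C_0 is given by ∂[p,q] = [q] − [p]. For instance
  ∂[v_0,v_3] = [v_3] − [v_0].
The 4×4 boundary matrix has rank 3 and Smith normal form diag(1,1,1).

Computing H_k = (kernel of ∂_k) / (image of ∂_{k+1}):

  H_0: rank C_0 − rank ∂_1 = 4 − 3 = 1, and the invariant factors of ∂_1 are all 1, so H_0 = Z.
  H_1: rank ker ∂_1 − rank ∂_2 = (4 − 3) − 0 = 1, and there is no ∂_2, so H_1 = Z.

As a check, the Euler characteristic is 4 − 4 = 0, which agrees with 1 − 1 = 0.
(K is a triangulation of the circle S^1.)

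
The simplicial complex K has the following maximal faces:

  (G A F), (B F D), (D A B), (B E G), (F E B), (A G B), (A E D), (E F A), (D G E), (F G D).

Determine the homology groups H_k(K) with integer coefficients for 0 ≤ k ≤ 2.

H_0 = Z,  H_1 = Z_2,  H_2 = 0.

Order the vertices as A < B < D < E < F < G. Listing each simplex with vertices in this order, K has dimension 2 with simplices:

  0-simplices (6): A, B, D, E, F, G
  1-simplices (15): AB, AD, AE, AF, AG, BD, BE, BF, BG, DE, DF, DG, EF, EG, FG
  2-simplices (10): ABD, ABG, ADE, AEF, AFG, BDF, BEF, BEG, DEG, DFG

so the chain groups are C_0 ≅ Z^6, C_1 ≅ Z^15, C_2 ≅ Z^10.

Boundary ∂_1: C_1 → C_0 maps an edge to its endpoints' difference, ∂[p,q] = q − p.
The resulting 6×15 matrix has rank 5, and its Smith normal form has invariant factors (1,1,1,1,1).

The boundary map ∂_2: C_2 → C_1 acts by ∂[p,q,r] = [q,r] − [p,r] + [p,q]. For instance
  ∂DEG = EG − DG + DE,
  ∂ABG = BG − AG + AB.
The resulting 15×10 matrix has rank 10, and its Smith normal form has invariant factors (1,1,1,1,1,1,1,1,1,2).

Reading off H_k = ker ∂_k / im ∂_{k+1}:

  H_0: rank C_0 − rank ∂_1 = 6 − 5 = 1, and the invariant factors of ∂_1 are all 1, so H_0 ≅ Z.
  H_1: rank ker ∂_1 − rank ∂_2 = (15 − 5) − 10 = 0, and ∂_2 has invariant factor 2 > 1, so H_1 ≅ Z_2.
  H_2: rank ker ∂_2 − rank ∂_3 = (10 − 10) − 0 = 0, and there is no ∂_3, so H_2 ≅ 0.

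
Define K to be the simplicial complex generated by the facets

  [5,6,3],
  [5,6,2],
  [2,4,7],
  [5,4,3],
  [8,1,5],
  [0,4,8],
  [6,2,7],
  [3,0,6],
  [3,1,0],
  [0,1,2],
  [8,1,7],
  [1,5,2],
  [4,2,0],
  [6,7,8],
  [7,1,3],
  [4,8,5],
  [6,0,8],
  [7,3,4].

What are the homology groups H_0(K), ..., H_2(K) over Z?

H_0 = Z,  H_1 = Z^2,  H_2 = Z.

We work with the vertex ordering 0 < 1 < 2 < 3 < 4 < 5 < 6 < 7 < 8. The simplices of K, each written with vertices in increasing order, are:

  0-simplices (9): [0], [1], [2], [3], [4], [5], [6], [7], [8]
  1-simplices (27): (27 of them)
  2-simplices (18): [0,1,2], [0,1,3], [0,2,4], [0,3,6], [0,4,8], [0,6,8], [1,2,5], [1,3,7], [1,5,8], [1,7,8], [2,4,7], [2,5,6], [2,6,7], [3,4,5], [3,4,7], [3,5,6], [4,5,8], [6,7,8]

Hence C_0 ≅ Z^9, C_1 ≅ Z^27, C_2 ≅ Z^18.

Boundary ∂_1: C_1 → C_0 sends each edge [p,q] (with p < q) to q − p.
The resulting 9×27 matrix has rank 8, and its Smith normal form has invariant factors (1,1,1,1,1,1,1,1).

Boundary ∂_2: C_2 → C_1 sends each 2-simplex [p,q,r] to [q,r] − [p,r] + [p,q]. For instance
  ∂[1,7,8] = [7,8] − [1,8] + [1,7],
  ∂[0,6,8] = [6,8] − [0,8] + [0,6].
As a 27×18 matrix over Z this has rank 17, with invariant factors (1,1,1,1,1,1,1,1,1,1,1,1,1,1,1,1,1).

Computing H_k = (kernel of ∂_k) / (image of ∂_{k+1}):

  H_0: rank C_0 − rank ∂_1 = 9 − 8 = 1, and the invariant factors of ∂_1 are all 1, so H_0 = Z.
  H_1: rank ker ∂_1 − rank ∂_2 = (27 − 8) − 17 = 2, and the invariant factors of ∂_2 are all 1, so H_1 = Z^2.
  H_2: rank ker ∂_2 − rank ∂_3 = (18 − 17) − 0 = 1, and there is no ∂_3, so H_2 = Z.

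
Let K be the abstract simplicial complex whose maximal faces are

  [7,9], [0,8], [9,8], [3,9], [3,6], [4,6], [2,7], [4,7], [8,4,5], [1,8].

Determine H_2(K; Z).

H_2 = 0.

Take the total order 0 < 1 < 2 < 3 < 4 < 5 < 6 < 7 < 8 < 9 on the vertex set. Then K (dimension 2) consists of the simplices:

  0-simplices (10): [0], [1], [2], [3], [4], [5], [6], [7], [8], [9]
  1-simplices (12): [0,8], [1,8], [2,7], [3,6], [3,9], [4,5], [4,6], [4,7], [4,8], [5,8], [7,9], [8,9]
  2-simplices (1): [4,5,8]

so the chain groups are C_0 ≅ Z^10, C_1 ≅ Z^12, C_2 ≅ Z^1.

Boundary ∂_1: C_1 → C_0 maps an edge to its endpoints' difference, ∂[p,q] = q − p. For instance
  ∂[8,9] = [9] − [8].
This gives a 10×12 integer matrix of rank 9; reducing to Smith normal form yields diagonal entries (1,1,1,1,1,1,1,1,1).

The boundary map ∂_2: C_2 → C_1 maps a triangle to the signed sum of its edges. For instance
  ∂[4,5,8] = [5,8] − [4,8] + [4,5].
The 12×1 boundary matrix has rank 1 and Smith normal form diag(1).

Computing H_k = (kernel of ∂_k) / (image of ∂_{k+1}):

  H_2: rank ker ∂_2 − rank ∂_3 = (1 − 1) − 0 = 0, and there is no ∂_3, so H_2 ≅ 0.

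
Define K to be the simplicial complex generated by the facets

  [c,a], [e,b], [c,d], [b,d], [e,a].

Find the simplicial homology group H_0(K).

We work with the vertex ordering a < b < c < d < e. The simplices of K, each written with vertices in increasing order, are:

  0-simplices (5): a, b, c, d, e
  1-simplices (5): ac, ae, bd, be, cd

so the chain groups are C_0 ≅ Z^5, C_1 ≅ Z^5.

∂_1: C_1 → C_0 is given by ∂[p,q] = [q] − [p].
As a 5×5 matrix over Z this has rank 4, with invariant factors (1,1,1,1).

Now H_k = ker ∂_k / im ∂_{k+1}, so:

  H_0: rank C_0 − rank ∂_1 = 5 − 4 = 1, and the invariant factors of ∂_1 are all 1, so H_0 = Z.

H_0 = Z.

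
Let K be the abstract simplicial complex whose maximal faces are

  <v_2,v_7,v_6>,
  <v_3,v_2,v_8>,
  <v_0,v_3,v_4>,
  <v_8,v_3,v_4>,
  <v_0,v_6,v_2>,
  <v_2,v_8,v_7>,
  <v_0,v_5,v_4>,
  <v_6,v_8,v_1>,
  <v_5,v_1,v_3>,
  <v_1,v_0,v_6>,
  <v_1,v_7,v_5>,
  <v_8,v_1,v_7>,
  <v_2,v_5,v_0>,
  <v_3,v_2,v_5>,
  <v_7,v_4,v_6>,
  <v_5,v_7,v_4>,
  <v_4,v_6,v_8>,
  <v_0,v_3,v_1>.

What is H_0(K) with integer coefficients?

H_0 ≅ Z.

Take the total order v_0 < v_1 < v_2 < v_3 < v_4 < v_5 < v_6 < v_7 < v_8 on the vertex set. Then K (dimension 2) consists of the simplices:

  0-simplices (9): [v_0], [v_1], [v_2], [v_3], [v_4], [v_5], [v_6], [v_7], [v_8]
  1-simplices (27): (27 of them)
  2-simplices (18): (18 of them)

giving chain groups C_0 ≅ Z^9, C_1 ≅ Z^27, C_2 ≅ Z^18.

∂_1: C_1 → C_0 maps an edge to its endpoints' difference, ∂[p,q] = q − p. For instance
  ∂[v_3,v_8] = [v_8] − [v_3].
The 9×27 boundary matrix has rank 8 and Smith normal form diag(1,1,1,1,1,1,1,1).

∂_2: C_2 → C_1 maps a triangle to the signed sum of its edges. For instance
  ∂[v_0,v_1,v_6] = [v_1,v_6] − [v_0,v_6] + [v_0,v_1],
  ∂[v_0,v_1,v_3] = [v_1,v_3] − [v_0,v_3] + [v_0,v_1].
This gives a 27×18 integer matrix of rank 18; reducing to Smith normal form yields diagonal entries (1,1,1,1,1,1,1,1,1,1,1,1,1,1,1,1,1,2).

Reading off H_k = ker ∂_k / im ∂_{k+1}:

  H_0: rank C_0 − rank ∂_1 = 9 − 8 = 1, and the invariant factors of ∂_1 are all 1, so H_0 ≅ Z.

(K is a triangulation of the Klein bottle.)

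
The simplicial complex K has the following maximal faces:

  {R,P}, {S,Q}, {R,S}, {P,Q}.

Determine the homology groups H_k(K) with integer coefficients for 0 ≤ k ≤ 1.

Fix the vertex order P < Q < R < S and write every simplex with vertices in increasing order. Then dim K = 1 and the simplices of K are:

  0-simplices (4): P, Q, R, S
  1-simplices (4): PQ, PR, QS, RS

giving chain groups C_0 ≅ Z^4, C_1 ≅ Z^4.

Boundary ∂_1: C_1 → C_0 is given by ∂[p,q] = [q] − [p]. For instance
  ∂RS = S − R.
As a 4×4 matrix over Z this has rank 3, with invariant factors (1,1,1).

Now H_k = ker ∂_k / im ∂_{k+1}, so:

  H_0: rank C_0 − rank ∂_1 = 4 − 3 = 1, and the invariant factors of ∂_1 are all 1, so H_0 = Z.
  H_1: rank ker ∂_1 − rank ∂_2 = (4 − 3) − 0 = 1, and there is no ∂_2, so H_1 = Z.

H_0 = Z,  H_1 = Z.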